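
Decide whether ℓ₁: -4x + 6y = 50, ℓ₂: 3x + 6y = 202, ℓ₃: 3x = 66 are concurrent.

No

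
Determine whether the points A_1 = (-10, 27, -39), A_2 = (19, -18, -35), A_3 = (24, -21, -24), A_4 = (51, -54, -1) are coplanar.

Yes

With A_1 as base: A_1A_2 = (29, -45, 4), A_1A_3 = (34, -48, 15), A_1A_4 = (61, -81, 38).
A_1A_3 × A_1A_4 = (-609, -377, 174).
A_1A_2 · (A_1A_3 × A_1A_4) = 0.
The scalar triple product vanishes, so the four points are coplanar.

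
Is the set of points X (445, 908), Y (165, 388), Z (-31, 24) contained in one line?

XY = (-280, -520), XZ = (-476, -884).
Checking proportionality: XZ = 17/10·XY, so the vectors are parallel and the points are collinear.

Yes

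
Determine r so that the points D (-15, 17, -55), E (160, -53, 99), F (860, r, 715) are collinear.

-333

Direction DE = (175, -70, 154). From the x-coordinate of F, the parameter along the line is τ = (860 − (-15))/175 = 5.
Then r = 17 + 5·(-70) = -333.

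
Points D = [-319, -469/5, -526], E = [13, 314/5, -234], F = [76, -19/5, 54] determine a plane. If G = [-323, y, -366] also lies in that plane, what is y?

-817/5

The plane through D, E, F has equation 64548x − 77220y − 31977z = 3472326.
Substituting G: (-77220)y + (-9145422) = 3472326, so y = -817/5.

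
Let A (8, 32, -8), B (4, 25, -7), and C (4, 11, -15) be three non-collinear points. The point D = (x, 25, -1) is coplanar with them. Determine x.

A normal to the plane is n = AB × AC = (70, -32, 56).
D lies in the plane iff n · AD = 0.
This gives (70)x + (56) = 0, so x = -4/5.

-4/5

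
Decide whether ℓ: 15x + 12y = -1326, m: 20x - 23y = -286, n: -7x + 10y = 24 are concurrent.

No

Intersecting ℓ and m: solving the 2×2 system gives (x, y) = (-58, -38).
Substitute into n: (-7)(-58) + (10)(-38) = 26.
But n requires 24 ≠ 26, so the three lines have no common point.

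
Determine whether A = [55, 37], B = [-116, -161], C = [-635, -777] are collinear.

AB = (-171, -198), AC = (-690, -814).
det[AB; AC] = (-171)(-814) − (-198)(-690) = 2574.
The determinant is nonzero, so they are not collinear.

No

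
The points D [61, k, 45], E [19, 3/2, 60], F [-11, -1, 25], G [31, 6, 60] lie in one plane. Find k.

21

Coplanarity ⇔ det[DE; DF; DG] = 0.
Expanding, this is linear in k: (420)k + (-8820) = 0.
So k = 21.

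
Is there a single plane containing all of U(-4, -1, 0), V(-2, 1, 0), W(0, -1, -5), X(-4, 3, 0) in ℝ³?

No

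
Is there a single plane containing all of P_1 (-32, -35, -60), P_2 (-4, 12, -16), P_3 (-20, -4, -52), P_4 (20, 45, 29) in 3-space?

Yes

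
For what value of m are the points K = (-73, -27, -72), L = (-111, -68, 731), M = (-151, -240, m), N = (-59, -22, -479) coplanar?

159

Normal to plane KLN: n = (12672, -4224, 384); plane equation n·P = -838656.
Requiring n·M = -838656: (384)m + (-899712) = -838656.
So m = 159.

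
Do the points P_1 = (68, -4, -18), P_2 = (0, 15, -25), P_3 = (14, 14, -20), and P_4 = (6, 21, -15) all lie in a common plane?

With P_1 as base: P_1P_2 = (-68, 19, -7), P_1P_3 = (-54, 18, -2), P_1P_4 = (-62, 25, 3).
P_1P_3 × P_1P_4 = (104, 286, -234).
P_1P_2 · (P_1P_3 × P_1P_4) = 0.
The scalar triple product vanishes, so the four points are coplanar.

Yes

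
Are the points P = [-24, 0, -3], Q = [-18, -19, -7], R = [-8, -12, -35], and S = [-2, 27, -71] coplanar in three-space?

Yes

With P as base: PQ = (6, -19, -4), PR = (16, -12, -32), PS = (22, 27, -68).
PR × PS = (1680, 384, 696).
PQ · (PR × PS) = 0.
The scalar triple product vanishes, so the four points are coplanar.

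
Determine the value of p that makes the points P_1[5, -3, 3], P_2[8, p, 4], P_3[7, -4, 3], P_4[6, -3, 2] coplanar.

The points are coplanar iff P_1P_2 · (P_1P_3 × P_1P_4) = 0.
Expanding, this is linear in p: (2)p + (10) = 0.
So p = -5.

-5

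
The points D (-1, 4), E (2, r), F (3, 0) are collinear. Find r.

1

The three points are collinear iff det[DE; DF] = 0.
This determinant is linear in r: (-4)r + (4) = 0, so r = 1.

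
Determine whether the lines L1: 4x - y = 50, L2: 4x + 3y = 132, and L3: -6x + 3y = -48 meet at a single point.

Intersecting L1 and L2: solving the 2×2 system gives (x, y) = (141/8, 41/2).
Substitute into L3: (-6)(141/8) + (3)(41/2) = -177/4.
But L3 requires -48 ≠ -177/4, so the three lines have no common point.

No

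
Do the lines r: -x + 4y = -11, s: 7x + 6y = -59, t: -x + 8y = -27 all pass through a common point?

Yes

Intersecting r and s: solving the 2×2 system gives (x, y) = (-5, -4).
Substitute into t: (-1)(-5) + (8)(-4) = -27.
This equals -27, so (-5, -4) lies on all three lines and they are concurrent.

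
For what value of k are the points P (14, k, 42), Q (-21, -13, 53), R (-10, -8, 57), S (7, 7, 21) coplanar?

7

Coplanarity ⇔ det[PQ; PR; PS] = 0.
Expanding, this is linear in k: (-464)k + (3248) = 0.
So k = 7.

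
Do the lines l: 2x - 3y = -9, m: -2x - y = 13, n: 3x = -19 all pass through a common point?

Intersecting l and m: solving the 2×2 system gives (x, y) = (-6, -1).
Substitute into n: (3)(-6) + (0)(-1) = -18.
But n requires -19 ≠ -18, so the three lines have no common point.

No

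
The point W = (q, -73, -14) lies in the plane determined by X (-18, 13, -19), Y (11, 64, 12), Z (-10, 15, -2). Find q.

-42

The plane through X, Y, Z has equation 805x − 245y − 350z = -11025.
Substituting W: (805)q + (22785) = -11025, so q = -42.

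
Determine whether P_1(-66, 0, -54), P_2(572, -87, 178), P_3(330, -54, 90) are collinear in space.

Yes

P_1P_2 = (638, -87, 232), P_1P_3 = (396, -54, 144).
Each component of P_1P_3 is 18/29 times the corresponding component of P_1P_2, so P_1P_3 = 18/29·P_1P_2 and the points are collinear.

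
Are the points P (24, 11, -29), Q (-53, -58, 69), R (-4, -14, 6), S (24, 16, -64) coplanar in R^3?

Yes

With P as base: PQ = (-77, -69, 98), PR = (-28, -25, 35), PS = (0, 5, -35).
PR × PS = (700, -980, -140).
PQ · (PR × PS) = 0.
The scalar triple product vanishes, so the four points are coplanar.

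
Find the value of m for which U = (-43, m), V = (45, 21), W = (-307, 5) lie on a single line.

17

Collinearity: (U − V) must be parallel to (W − V) = (-352, -16).
Cross-multiplying the components: (m − 21)·(-352) = (-88)·(-16).
Solving gives m = 17.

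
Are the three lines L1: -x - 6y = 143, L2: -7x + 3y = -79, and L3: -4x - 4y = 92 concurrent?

Intersecting L1 and L2: solving the 2×2 system gives (x, y) = (1, -24).
Substitute into L3: (-4)(1) + (-4)(-24) = 92.
This equals 92, so (1, -24) lies on all three lines and they are concurrent.

Yes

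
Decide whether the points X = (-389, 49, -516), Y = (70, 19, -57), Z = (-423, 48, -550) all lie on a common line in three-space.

XY = (459, -30, 459), XZ = (-34, -1, -34).
XY × XZ = (1479, 0, -1479).
The cross product is nonzero, so the points do not lie on one line.

No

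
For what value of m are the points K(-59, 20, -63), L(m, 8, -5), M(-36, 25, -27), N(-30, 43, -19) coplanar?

-23

Normal to plane KMN: n = (-608, 32, 384); plane equation n·P = 12320.
Requiring n·L = 12320: (-608)m + (-1664) = 12320.
So m = -23.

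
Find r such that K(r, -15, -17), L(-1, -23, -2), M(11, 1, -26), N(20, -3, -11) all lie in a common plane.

-4

The points are coplanar iff KL · (KM × KN) = 0.
Expanding, this is linear in r: (-264)r + (-1056) = 0.
So r = -4.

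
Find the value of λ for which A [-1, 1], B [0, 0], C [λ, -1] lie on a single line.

1

Collinearity: (C − A) must be parallel to (B − A) = (1, -1).
Cross-multiplying the components: (λ − (-1))·(-1) = (-2)·(1).
Solving gives λ = 1.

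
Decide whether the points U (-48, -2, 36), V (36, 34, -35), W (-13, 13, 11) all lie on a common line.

No

UV = (84, 36, -71), UW = (35, 15, -25).
Comparing components 2 and 3: (36)(-25) − (-71)(15) = 165 ≠ 0, so UV and UW are not parallel and the points are not collinear.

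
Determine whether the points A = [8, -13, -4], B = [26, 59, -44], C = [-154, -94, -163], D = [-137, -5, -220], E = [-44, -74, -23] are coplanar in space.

The plane through A, B, C has normal n = AB × AC = (-14688, 9342, 10206) and equation n·P = -279774.
Checking the remaining points: n·D = -279774, n·E = -279774.
All equal -279774, so all 5 points lie in one plane.

Yes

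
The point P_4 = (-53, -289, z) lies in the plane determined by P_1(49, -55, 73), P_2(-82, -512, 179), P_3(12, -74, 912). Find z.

The plane through P_1, P_2, P_3 has equation −381409x + 105987y − 14420z = -25570986.
Substituting P_4: (-14420)z + (-10415566) = -25570986, so z = 1051.

1051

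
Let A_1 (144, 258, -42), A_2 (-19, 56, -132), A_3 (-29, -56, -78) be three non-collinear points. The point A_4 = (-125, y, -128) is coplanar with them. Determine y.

-180

Coplanarity requires A_1A_2 · (A_1A_3 × A_1A_4) = 0.
A_1A_2 = (-163, -202, -90), A_1A_3 = (-173, -314, -36); the triple product is linear in y with coefficient 9702 and constant term 1746360.
Setting it to zero: y = -180.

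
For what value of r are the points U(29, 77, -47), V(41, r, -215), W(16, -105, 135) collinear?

245

Collinearity requires UV × UW = 0; each component is linear in r.
The x-component gives (182)r + (-44590) = 0, so r = 245.
The remaining components then also vanish.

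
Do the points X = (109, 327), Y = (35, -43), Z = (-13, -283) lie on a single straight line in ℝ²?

Yes

XY = (-74, -370), XZ = (-122, -610).
Twice the signed area of △XYZ is (-74)(-610) − (-370)(-122) = 0.
The triangle is degenerate (zero area), so the points are collinear.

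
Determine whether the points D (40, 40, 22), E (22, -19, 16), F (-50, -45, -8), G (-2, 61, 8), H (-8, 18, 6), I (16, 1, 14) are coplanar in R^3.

The plane through D, E, F has normal n = DE × DF = (1260, 0, -3780) and equation n·P = -32760.
Checking the remaining points: n·G = -32760, n·H = -32760, n·I = -32760.
All equal -32760, so all 6 points lie in one plane.

Yes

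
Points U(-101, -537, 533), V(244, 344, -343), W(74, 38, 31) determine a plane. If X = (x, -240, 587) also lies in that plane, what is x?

-236

The plane through U, V, W has equation 61438x + 19890y + 44200z = 6672432.
Substituting X: (61438)x + (21171800) = 6672432, so x = -236.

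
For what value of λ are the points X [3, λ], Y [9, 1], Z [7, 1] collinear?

Collinearity: (X − Y) must be parallel to (Z − Y) = (-2, 0).
Cross-multiplying the components: (λ − 1)·(-2) = (-6)·(0).
Solving gives λ = 1.

1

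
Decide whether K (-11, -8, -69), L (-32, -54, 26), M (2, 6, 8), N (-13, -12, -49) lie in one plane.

With K as base: KL = (-21, -46, 95), KM = (13, 14, 77), KN = (-2, -4, 20).
KM × KN = (588, -414, -24).
KL · (KM × KN) = 4416.
Since 4416 ≠ 0, the four points are not coplanar.

No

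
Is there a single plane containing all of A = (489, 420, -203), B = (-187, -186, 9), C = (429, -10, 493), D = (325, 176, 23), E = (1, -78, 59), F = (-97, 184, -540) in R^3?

Yes

The plane through A, B, C has normal n = AB × AC = (-330616, 457776, 254320) and equation n·P = -21032264.
Checking the remaining points: n·D = -21032264, n·E = -21032264, n·F = -21032264.
All equal -21032264, so all 6 points lie in one plane.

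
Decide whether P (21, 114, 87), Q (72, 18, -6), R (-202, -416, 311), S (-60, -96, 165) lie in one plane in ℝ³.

Yes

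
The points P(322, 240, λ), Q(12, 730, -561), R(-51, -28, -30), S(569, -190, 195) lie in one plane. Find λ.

Coplanarity ⇔ det[PQ; PR; PS] = 0.
Expanding, this is linear in λ: (-480166)λ + (-74905896) = 0.
So λ = -156.

-156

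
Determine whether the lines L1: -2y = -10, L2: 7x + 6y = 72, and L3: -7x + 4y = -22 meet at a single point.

Intersecting L1 and L2: solving the 2×2 system gives (x, y) = (6, 5).
Substitute into L3: (-7)(6) + (4)(5) = -22.
This equals -22, so (6, 5) lies on all three lines and they are concurrent.

Yes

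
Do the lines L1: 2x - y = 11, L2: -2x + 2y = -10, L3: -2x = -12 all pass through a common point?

Intersecting L1 and L2: solving the 2×2 system gives (x, y) = (6, 1).
Substitute into L3: (-2)(6) + (0)(1) = -12.
This equals -12, so (6, 1) lies on all three lines and they are concurrent.

Yes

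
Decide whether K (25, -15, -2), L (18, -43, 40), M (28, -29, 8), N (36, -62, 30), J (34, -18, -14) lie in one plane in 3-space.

Yes

The plane through K, L, M has normal n = KL × KM = (308, 196, 182) and equation n·P = 4396.
Checking the remaining points: n·N = 4396, n·J = 4396.
All equal 4396, so all 5 points lie in one plane.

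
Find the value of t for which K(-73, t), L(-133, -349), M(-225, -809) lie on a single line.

-49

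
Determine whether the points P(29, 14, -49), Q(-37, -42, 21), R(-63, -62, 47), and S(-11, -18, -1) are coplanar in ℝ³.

With P as base: PQ = (-66, -56, 70), PR = (-92, -76, 96), PS = (-40, -32, 48).
PR × PS = (-576, 576, -96).
PQ · (PR × PS) = -960.
Since -960 ≠ 0, the four points are not coplanar.

No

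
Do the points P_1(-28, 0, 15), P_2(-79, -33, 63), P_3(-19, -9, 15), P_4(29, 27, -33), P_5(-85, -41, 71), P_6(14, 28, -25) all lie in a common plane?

Yes

The plane through P_1, P_2, P_3 has normal n = P_1P_2 × P_1P_3 = (432, 432, 756) and equation n·P = -756.
Checking the remaining points: n·P_4 = -756, n·P_5 = -756, n·P_6 = -756.
All equal -756, so all 6 points lie in one plane.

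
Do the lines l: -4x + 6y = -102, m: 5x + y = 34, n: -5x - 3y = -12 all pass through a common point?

Yes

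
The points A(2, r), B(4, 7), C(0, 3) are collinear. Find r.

5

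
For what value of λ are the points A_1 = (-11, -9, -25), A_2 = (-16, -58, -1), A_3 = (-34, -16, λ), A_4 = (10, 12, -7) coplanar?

-55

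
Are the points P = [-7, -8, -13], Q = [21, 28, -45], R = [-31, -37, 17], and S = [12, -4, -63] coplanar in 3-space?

Yes

A normal to the plane through P, Q, R is n = PQ × PR = (152, -72, 52).
The plane has equation n·X = -1164. For S: n·S = -1164.
Equal, so S lies in the plane and all four are coplanar.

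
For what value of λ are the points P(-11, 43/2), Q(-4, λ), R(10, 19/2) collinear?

The three points are collinear iff det[PQ; PR] = 0.
This determinant is linear in λ: (-21)λ + (735/2) = 0, so λ = 35/2.

35/2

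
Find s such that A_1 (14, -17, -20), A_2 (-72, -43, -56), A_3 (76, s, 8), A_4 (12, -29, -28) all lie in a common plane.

The points are coplanar iff A_1A_2 · (A_1A_3 × A_1A_4) = 0.
Expanding, this is linear in s: (616)s + (-3080) = 0.
So s = 5.

5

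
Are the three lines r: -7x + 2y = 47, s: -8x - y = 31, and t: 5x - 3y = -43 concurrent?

No

Intersecting r and s: solving the 2×2 system gives (x, y) = (-109/23, 159/23).
Substitute into t: (5)(-109/23) + (-3)(159/23) = -1022/23.
But t requires -43 ≠ -1022/23, so the three lines have no common point.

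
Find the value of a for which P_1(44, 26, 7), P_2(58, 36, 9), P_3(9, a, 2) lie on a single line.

Collinearity requires P_1P_2 × P_1P_3 = 0; each component is linear in a.
The x-component gives (-2)a + (2) = 0, so a = 1.
The remaining components then also vanish.

1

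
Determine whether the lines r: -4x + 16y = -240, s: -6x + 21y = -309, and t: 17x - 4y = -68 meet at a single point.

Yes

Lines aᵢx + bᵢy = cᵢ with pairwise distinct directions are concurrent exactly when det[aᵢ bᵢ cᵢ] = 0.
Here the determinant is 0.
It vanishes, so the lines are concurrent at (-8, -17).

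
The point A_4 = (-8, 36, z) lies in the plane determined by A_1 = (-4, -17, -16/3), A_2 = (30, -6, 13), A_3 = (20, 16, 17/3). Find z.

-35/3

Coplanarity requires A_1A_2 · (A_1A_3 × A_1A_4) = 0.
A_1A_2 = (34, 11, 55/3), A_1A_3 = (24, 33, 11); the triple product is linear in z with coefficient 858 and constant term 10010.
Setting it to zero: z = -35/3.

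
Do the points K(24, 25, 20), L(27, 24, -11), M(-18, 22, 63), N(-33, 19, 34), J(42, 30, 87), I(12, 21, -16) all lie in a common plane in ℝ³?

The plane through K, L, M has normal n = KL × KM = (-136, 1173, -51) and equation n·P = 25041.
Checking the remaining points: n·N = 25041, n·J = 25041, n·I = 23817.
Since n·I = 23817 ≠ 25041, I is off the plane and the points are not all coplanar.

No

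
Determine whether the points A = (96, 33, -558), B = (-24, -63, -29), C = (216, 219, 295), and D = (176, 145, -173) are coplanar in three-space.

No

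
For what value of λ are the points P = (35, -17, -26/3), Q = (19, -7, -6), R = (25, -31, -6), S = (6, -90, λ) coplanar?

Normal to plane PQR: n = (64, 16, 324); plane equation n·X = -840.
Requiring n·S = -840: (324)λ + (-1056) = -840.
So λ = 2/3.

2/3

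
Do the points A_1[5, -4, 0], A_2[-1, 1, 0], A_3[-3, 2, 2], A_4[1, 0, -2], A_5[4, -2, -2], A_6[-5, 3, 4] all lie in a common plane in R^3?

The plane through A_1, A_2, A_3 has normal n = A_1A_2 × A_1A_3 = (10, 12, 4) and equation n·P = 2.
Checking the remaining points: n·A_4 = 2, n·A_5 = 8, n·A_6 = 2.
Since n·A_5 = 8 ≠ 2, A_5 is off the plane and the points are not all coplanar.

No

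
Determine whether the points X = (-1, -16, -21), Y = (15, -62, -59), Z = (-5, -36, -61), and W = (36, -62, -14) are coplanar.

Yes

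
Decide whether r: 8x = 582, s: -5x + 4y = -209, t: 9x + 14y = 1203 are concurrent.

Lines aᵢx + bᵢy = cᵢ with pairwise distinct directions are concurrent exactly when det[aᵢ bᵢ cᵢ] = 0.
Here the determinant is 212.
Nonzero, so no common point exists.

No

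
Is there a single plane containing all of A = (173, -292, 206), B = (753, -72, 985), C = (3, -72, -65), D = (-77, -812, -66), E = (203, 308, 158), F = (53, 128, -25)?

The plane through A, B, C has normal n = AB × AC = (-231000, 24750, 165000) and equation n·P = -13200000.
Checking the remaining points: n·D = -13200000, n·E = -13200000, n·F = -13200000.
All equal -13200000, so all 6 points lie in one plane.

Yes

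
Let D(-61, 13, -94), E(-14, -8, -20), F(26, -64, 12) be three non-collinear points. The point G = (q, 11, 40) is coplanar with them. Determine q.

9

The plane through D, E, F has equation 3472x + 1456y − 1792z = -24416.
Substituting G: (3472)q + (-55664) = -24416, so q = 9.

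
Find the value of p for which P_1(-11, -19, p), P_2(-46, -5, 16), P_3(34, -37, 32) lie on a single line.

Direction P_2P_3 = (80, -32, 16). From the x-coordinate of P_1, the parameter along the line is τ = (-11 − (-46))/80 = 7/16.
Then p = 16 + 7/16·(16) = 23.

23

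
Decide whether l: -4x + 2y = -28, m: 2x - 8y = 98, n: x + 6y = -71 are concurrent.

Yes

The three lines meet at one point iff the augmented coefficient matrix [aᵢ bᵢ cᵢ] has rank < 3, i.e. its determinant vanishes.
Here the determinant is 0.
It vanishes, so the lines are concurrent at (1, -12).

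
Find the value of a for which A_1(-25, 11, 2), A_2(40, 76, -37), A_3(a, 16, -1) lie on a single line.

-20

Direction A_1A_2 = (65, 65, -39). From the y-coordinate of A_3, the parameter along the line is τ = (16 − 11)/65 = 1/13.
Then a = (-25) + 1/13·(65) = -20.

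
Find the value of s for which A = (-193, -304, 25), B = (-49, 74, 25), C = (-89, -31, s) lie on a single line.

25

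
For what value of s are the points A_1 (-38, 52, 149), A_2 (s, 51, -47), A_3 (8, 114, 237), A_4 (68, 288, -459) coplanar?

-53

Normal to plane A_1A_3A_4: n = (-58464, 37296, 4284); plane equation n·P = 4799340.
Requiring n·A_2 = 4799340: (-58464)s + (1700748) = 4799340.
So s = -53.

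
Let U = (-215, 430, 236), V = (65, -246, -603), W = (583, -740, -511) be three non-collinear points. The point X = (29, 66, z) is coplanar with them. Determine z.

The plane through U, V, W has equation −476658x − 460362y + 211848z = -45478062.
Substituting X: (211848)z + (-44206974) = -45478062, so z = -6.

-6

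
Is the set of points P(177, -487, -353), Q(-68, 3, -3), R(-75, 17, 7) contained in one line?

PQ = (-245, 490, 350), PR = (-252, 504, 360).
PQ × PR = (0, 0, 0).
The cross product vanishes, so the three points are collinear.

Yes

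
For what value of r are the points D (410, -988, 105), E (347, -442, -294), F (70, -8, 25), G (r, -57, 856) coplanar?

The points are coplanar iff DE · (DF × DG) = 0.
Expanding, this is linear in r: (347340)r + (72246720) = 0.
So r = -208.

-208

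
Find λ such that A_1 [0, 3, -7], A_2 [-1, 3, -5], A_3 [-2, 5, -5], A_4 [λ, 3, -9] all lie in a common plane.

1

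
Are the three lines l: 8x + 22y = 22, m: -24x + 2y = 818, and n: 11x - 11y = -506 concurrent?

Yes

Intersecting l and m: solving the 2×2 system gives (x, y) = (-33, 13).
Substitute into n: (11)(-33) + (-11)(13) = -506.
This equals -506, so (-33, 13) lies on all three lines and they are concurrent.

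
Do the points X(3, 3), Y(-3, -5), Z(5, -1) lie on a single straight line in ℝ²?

No

XY = (-6, -8), XZ = (2, -4).
Twice the signed area of △XYZ is (-6)(-4) − (-8)(2) = 40.
The area is nonzero, so the three points are not collinear.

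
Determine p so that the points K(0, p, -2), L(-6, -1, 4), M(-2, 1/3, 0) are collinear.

1

Direction LM = (4, 4/3, -4). From the x-coordinate of K, the parameter along the line is τ = (0 − (-6))/4 = 3/2.
Then p = (-1) + 3/2·(4/3) = 1.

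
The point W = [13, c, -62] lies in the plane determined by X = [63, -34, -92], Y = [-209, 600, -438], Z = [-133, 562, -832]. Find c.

Coplanarity requires XY · (XZ × XW) = 0.
XY = (-272, 634, -346), XZ = (-196, 596, -740); the triple product is linear in c with coefficient -133464 and constant term 7473984.
Setting it to zero: c = 56.

56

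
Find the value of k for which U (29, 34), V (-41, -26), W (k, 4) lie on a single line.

Collinearity: (W − U) must be parallel to (V − U) = (-70, -60).
Cross-multiplying the components: (k − 29)·(-60) = (-30)·(-70).
Solving gives k = -6.

-6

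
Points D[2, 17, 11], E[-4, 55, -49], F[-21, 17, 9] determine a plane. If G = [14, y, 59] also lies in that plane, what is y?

-13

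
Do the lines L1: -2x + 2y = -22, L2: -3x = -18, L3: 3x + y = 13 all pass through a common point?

Intersecting L1 and L2: solving the 2×2 system gives (x, y) = (6, -5).
Substitute into L3: (3)(6) + (1)(-5) = 13.
This equals 13, so (6, -5) lies on all three lines and they are concurrent.

Yes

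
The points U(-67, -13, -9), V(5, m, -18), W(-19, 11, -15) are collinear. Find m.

23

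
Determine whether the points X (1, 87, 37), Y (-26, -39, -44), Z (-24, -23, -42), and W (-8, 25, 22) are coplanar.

A normal to the plane through X, Y, Z is n = XY × XZ = (1044, -108, -180).
The plane has equation n·P = -15012. For W: n·W = -15012.
Equal, so W lies in the plane and all four are coplanar.

Yes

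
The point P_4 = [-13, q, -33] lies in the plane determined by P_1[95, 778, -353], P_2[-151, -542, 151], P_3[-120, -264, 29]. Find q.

A normal to the plane is n = P_1P_2 × P_1P_3 = (20928, -14388, -27468).
P_4 lies in the plane iff n · P_1P_4 = 0.
This gives (-14388)q + (143880) = 0, so q = 10.

10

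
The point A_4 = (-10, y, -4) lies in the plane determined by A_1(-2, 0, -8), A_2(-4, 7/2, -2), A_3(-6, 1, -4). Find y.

Coplanarity requires A_1A_2 · (A_1A_3 × A_1A_4) = 0.
A_1A_2 = (-2, 7/2, 6), A_1A_3 = (-4, 1, 4); the triple product is linear in y with coefficient -16 and constant term -16.
Setting it to zero: y = -1.

-1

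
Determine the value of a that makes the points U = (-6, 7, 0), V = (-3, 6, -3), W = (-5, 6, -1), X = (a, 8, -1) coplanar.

The points are coplanar iff UV · (UW × UX) = 0.
Expanding, this is linear in a: (-2)a + (-10) = 0.
So a = -5.

-5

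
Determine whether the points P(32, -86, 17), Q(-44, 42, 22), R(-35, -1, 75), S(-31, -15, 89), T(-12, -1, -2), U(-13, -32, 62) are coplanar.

No

The plane through P, Q, R has normal n = PQ × PR = (6999, 4073, 2116) and equation n·X = -90338.
Checking the remaining points: n·S = -89740, n·T = -92293, n·U = -90131.
Since n·S = -89740 ≠ -90338, S is off the plane and the points are not all coplanar.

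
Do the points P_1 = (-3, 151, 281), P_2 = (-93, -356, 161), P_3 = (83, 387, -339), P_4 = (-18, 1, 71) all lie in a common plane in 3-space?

No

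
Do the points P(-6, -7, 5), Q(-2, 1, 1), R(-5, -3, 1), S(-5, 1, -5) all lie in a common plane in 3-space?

With P as base: PQ = (4, 8, -4), PR = (1, 4, -4), PS = (1, 8, -10).
PR × PS = (-8, 6, 4).
PQ · (PR × PS) = 0.
The scalar triple product vanishes, so the four points are coplanar.

Yes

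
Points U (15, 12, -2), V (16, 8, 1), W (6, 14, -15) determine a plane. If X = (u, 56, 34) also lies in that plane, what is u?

55

Coplanarity requires UV · (UW × UX) = 0.
UV = (1, -4, 3), UW = (-9, 2, -13); the triple product is linear in u with coefficient 46 and constant term -2530.
Setting it to zero: u = 55.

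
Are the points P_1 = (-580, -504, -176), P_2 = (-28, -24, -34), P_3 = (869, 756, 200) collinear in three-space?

No

P_1P_2 = (552, 480, 142), P_1P_3 = (1449, 1260, 376).
P_1P_2 × P_1P_3 = (1560, -1794, 0).
The cross product is nonzero, so the points do not lie on one line.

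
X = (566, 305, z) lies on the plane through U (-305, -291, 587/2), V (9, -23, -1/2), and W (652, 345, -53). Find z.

-74

The plane through U, V, W has equation 94122x − 172557y − 56772z = 4844295.
Substituting X: (-56772)z + (643167) = 4844295, so z = -74.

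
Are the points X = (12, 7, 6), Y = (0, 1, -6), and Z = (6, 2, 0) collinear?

No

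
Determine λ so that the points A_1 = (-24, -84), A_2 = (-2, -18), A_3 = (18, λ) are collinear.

42

Collinearity: (A_3 − A_1) must be parallel to (A_2 − A_1) = (22, 66).
Cross-multiplying the components: (λ − (-84))·(22) = (42)·(66).
Solving gives λ = 42.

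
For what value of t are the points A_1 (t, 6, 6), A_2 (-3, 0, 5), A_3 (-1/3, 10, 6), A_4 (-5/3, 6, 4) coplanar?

-4/3

Coplanarity ⇔ det[A_1A_2; A_1A_3; A_1A_4] = 0.
Expanding, this is linear in t: (16)t + (64/3) = 0.
So t = -4/3.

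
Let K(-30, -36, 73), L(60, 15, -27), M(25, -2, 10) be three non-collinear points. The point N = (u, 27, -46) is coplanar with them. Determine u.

75

The plane through K, L, M has equation 187x + 170y + 255z = 6885.
Substituting N: (187)u + (-7140) = 6885, so u = 75.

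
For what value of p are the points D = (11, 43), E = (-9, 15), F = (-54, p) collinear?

The three points are collinear iff det[DE; DF] = 0.
This determinant is linear in p: (-20)p + (-960) = 0, so p = -48.

-48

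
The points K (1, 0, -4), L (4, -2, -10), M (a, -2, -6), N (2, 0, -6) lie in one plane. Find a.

2

The points are coplanar iff KL · (KM × KN) = 0.
Expanding, this is linear in a: (-4)a + (8) = 0.
So a = 2.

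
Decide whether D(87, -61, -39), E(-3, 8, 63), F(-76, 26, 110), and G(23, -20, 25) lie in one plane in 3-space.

No

With D as base: DE = (-90, 69, 102), DF = (-163, 87, 149), DG = (-64, 41, 64).
DF × DG = (-541, 896, -1115).
DE · (DF × DG) = -3216.
Since -3216 ≠ 0, the four points are not coplanar.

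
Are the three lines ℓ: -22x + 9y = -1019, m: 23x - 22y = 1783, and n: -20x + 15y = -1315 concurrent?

Intersecting ℓ and m: solving the 2×2 system gives (x, y) = (23, -57).
Substitute into n: (-20)(23) + (15)(-57) = -1315.
This equals -1315, so (23, -57) lies on all three lines and they are concurrent.

Yes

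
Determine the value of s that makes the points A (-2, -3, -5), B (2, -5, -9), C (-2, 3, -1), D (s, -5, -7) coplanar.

Coplanarity ⇔ det[AB; AC; AD] = 0.
Expanding, this is linear in s: (16)s + (16) = 0.
So s = -1.

-1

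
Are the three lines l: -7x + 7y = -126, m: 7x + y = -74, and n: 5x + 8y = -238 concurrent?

No

The three lines meet at one point iff the augmented coefficient matrix [aᵢ bᵢ cᵢ] has rank < 3, i.e. its determinant vanishes.
Here the determinant is 168.
Nonzero, so no common point exists.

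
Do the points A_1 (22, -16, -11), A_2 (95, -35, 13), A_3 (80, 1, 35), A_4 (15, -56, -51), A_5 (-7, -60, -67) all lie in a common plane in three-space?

No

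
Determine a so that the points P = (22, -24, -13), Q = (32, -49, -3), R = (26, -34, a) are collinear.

Direction PQ = (10, -25, 10). From the x-coordinate of R, the parameter along the line is τ = (26 − 22)/10 = 2/5.
Then a = (-13) + 2/5·(10) = -9.

-9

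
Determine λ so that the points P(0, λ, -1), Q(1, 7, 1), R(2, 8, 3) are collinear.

Direction QR = (1, 1, 2). From the x-coordinate of P, the parameter along the line is τ = (0 − 1)/1 = -1.
Then λ = 7 + (-1)·(1) = 6.

6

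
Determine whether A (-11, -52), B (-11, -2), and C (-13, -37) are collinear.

AB = (0, 50), AC = (-2, 15).
det[AB; AC] = (0)(15) − (50)(-2) = 100.
The determinant is nonzero, so they are not collinear.

No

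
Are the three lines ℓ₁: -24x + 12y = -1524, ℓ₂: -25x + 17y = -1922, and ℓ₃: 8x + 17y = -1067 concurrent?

Intersecting ℓ₁ and ℓ₂: solving the 2×2 system gives (x, y) = (79/3, -223/3).
Substitute into ℓ₃: (8)(79/3) + (17)(-223/3) = -1053.
But ℓ₃ requires -1067 ≠ -1053, so the three lines have no common point.

No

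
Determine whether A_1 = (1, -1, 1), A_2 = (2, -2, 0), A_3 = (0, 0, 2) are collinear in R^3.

A_1A_2 = (1, -1, -1), A_1A_3 = (-1, 1, 1).
A_1A_2 × A_1A_3 = (0, 0, 0).
The cross product vanishes, so the three points are collinear.

Yes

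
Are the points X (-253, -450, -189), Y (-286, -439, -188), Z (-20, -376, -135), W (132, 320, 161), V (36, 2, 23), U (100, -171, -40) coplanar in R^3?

The plane through X, Y, Z has normal n = XY × XZ = (520, 2015, -5005) and equation n·P = -92365.
Checking the remaining points: n·W = -92365, n·V = -92365, n·U = -92365.
All equal -92365, so all 6 points lie in one plane.

Yes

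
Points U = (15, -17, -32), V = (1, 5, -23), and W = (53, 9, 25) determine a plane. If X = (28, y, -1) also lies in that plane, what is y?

A normal to the plane is n = UV × UW = (1020, 1140, -1200).
X lies in the plane iff n · UX = 0.
This gives (1140)y + (-4560) = 0, so y = 4.

4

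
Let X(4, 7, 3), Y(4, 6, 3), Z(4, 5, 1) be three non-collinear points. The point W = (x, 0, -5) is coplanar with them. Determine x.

4

Coplanarity requires XY · (XZ × XW) = 0.
XY = (0, -1, 0), XZ = (0, -2, -2); the triple product is linear in x with coefficient 2 and constant term -8.
Setting it to zero: x = 4.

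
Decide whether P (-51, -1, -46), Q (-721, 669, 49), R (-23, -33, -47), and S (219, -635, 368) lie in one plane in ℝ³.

No

With P as base: PQ = (-670, 670, 95), PR = (28, -32, -1), PS = (270, -634, 414).
PR × PS = (-13882, -11862, -9112).
PQ · (PR × PS) = 487760.
Since 487760 ≠ 0, the four points are not coplanar.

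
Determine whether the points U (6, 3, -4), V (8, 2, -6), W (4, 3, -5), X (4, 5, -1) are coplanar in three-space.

With U as base: UV = (2, -1, -2), UW = (-2, 0, -1), UX = (-2, 2, 3).
UW × UX = (2, 8, -4).
UV · (UW × UX) = 4.
Since 4 ≠ 0, the four points are not coplanar.

No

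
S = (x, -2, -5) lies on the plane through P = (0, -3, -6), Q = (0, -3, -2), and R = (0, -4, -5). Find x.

The plane through P, Q, R has equation 4x = 0.
Substituting S: (4)x + (0) = 0, so x = 0.

0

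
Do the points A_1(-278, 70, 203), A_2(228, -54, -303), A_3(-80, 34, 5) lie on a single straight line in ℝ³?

No

A_1A_2 = (506, -124, -506), A_1A_3 = (198, -36, -198).
Comparing components 2 and 3: (-124)(-198) − (-506)(-36) = 6336 ≠ 0, so A_1A_2 and A_1A_3 are not parallel and the points are not collinear.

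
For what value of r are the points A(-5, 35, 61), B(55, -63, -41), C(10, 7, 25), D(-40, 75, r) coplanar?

69

Coplanarity ⇔ det[AB; AC; AD] = 0.
Expanding, this is linear in r: (-210)r + (14490) = 0.
So r = 69.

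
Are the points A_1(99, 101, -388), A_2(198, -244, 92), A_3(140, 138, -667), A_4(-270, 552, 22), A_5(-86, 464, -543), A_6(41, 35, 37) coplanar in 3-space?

The plane through A_1, A_2, A_3 has normal n = A_1A_2 × A_1A_3 = (78495, 47301, 17808) and equation n·P = 5638902.
Checking the remaining points: n·A_4 = 5308278, n·A_5 = 5527350, n·A_6 = 5532726.
Since n·A_4 = 5308278 ≠ 5638902, A_4 is off the plane and the points are not all coplanar.

No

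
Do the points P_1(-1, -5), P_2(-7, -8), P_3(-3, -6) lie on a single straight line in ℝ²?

P_1P_2 = (-6, -3), P_1P_3 = (-2, -1).
det[P_1P_2; P_1P_3] = (-6)(-1) − (-3)(-2) = 0.
The determinant is zero, so the points are collinear.

Yes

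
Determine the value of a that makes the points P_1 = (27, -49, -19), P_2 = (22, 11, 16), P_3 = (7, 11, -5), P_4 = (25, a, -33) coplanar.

Coplanarity ⇔ det[P_1P_2; P_1P_3; P_1P_4] = 0.
Expanding, this is linear in a: (-630)a + (-40950) = 0.
So a = -65.

-65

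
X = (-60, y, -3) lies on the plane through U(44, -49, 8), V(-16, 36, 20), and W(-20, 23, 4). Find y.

A normal to the plane is n = UV × UW = (-1204, -1008, 1120).
X lies in the plane iff n · UX = 0.
This gives (-1008)y + (63504) = 0, so y = 63.

63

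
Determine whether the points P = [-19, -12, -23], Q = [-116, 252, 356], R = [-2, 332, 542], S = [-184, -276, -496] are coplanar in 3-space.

No

The four points are coplanar iff the 3×3 determinant with rows PQ, PR, PS is zero.
Rows: (-97, 264, 379), (17, 344, 565), (-165, -264, -473).
Expanding along the first row: (-97)(-13552) − (264)(85184) + (379)(52272) = -1362944.
Nonzero ⇒ not coplanar.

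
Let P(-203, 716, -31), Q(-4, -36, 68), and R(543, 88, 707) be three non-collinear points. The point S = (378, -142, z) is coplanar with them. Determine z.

A normal to the plane is n = PQ × PR = (-492804, -73008, 436020).
S lies in the plane iff n · PS = 0.
This gives (436020)z + (-210161640) = 0, so z = 482.

482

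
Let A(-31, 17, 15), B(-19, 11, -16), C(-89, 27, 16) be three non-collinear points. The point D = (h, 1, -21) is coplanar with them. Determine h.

36

Coplanarity requires AB · (AC × AD) = 0.
AB = (12, -6, -31), AC = (-58, 10, 1); the triple product is linear in h with coefficient 304 and constant term -10944.
Setting it to zero: h = 36.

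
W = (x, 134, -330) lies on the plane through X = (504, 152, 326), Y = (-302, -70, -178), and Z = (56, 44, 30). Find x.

-238

A normal to the plane is n = XY × XZ = (11280, -12784, -12408).
W lies in the plane iff n · XW = 0.
This gives (11280)x + (2684640) = 0, so x = -238.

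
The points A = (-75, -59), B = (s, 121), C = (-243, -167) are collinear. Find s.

205

The three points are collinear iff det[AB; AC] = 0.
This determinant is linear in s: (-108)s + (22140) = 0, so s = 205.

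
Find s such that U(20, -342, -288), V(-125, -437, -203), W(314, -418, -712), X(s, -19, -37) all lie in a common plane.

63

Coplanarity ⇔ det[UV; UW; UX] = 0.
Expanding, this is linear in s: (46740)s + (-2944620) = 0.
So s = 63.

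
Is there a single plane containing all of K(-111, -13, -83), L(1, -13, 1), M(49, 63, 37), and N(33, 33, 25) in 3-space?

With K as base: KL = (112, 0, 84), KM = (160, 76, 120), KN = (144, 46, 108).
KM × KN = (2688, 0, -3584).
KL · (KM × KN) = 0.
The scalar triple product vanishes, so the four points are coplanar.

Yes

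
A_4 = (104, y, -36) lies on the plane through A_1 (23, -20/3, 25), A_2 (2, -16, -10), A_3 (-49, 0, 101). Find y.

The plane through A_1, A_2, A_3 has equation −476x + 4116y − 812z = -58688.
Substituting A_4: (4116)y + (-20272) = -58688, so y = -28/3.

-28/3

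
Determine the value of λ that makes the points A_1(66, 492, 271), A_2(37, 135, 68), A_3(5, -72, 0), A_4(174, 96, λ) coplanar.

-413

Coplanarity ⇔ det[A_1A_2; A_1A_3; A_1A_4] = 0.
Expanding, this is linear in λ: (-5421)λ + (-2238873) = 0.
So λ = -413.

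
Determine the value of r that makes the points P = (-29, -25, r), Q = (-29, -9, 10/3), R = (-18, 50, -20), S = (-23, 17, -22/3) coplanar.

26/3

The points are coplanar iff PQ · (PR × PS) = 0.
Expanding, this is linear in r: (68)r + (-1768/3) = 0.
So r = 26/3.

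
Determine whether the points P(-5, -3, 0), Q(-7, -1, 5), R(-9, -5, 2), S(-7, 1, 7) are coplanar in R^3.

No

With P as base: PQ = (-2, 2, 5), PR = (-4, -2, 2), PS = (-2, 4, 7).
PR × PS = (-22, 24, -20).
PQ · (PR × PS) = -8.
Since -8 ≠ 0, the four points are not coplanar.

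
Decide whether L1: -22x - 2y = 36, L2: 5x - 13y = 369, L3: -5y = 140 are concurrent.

The three lines meet at one point iff the augmented coefficient matrix [aᵢ bᵢ cᵢ] has rank < 3, i.e. its determinant vanishes.
Here the determinant is -50.
Nonzero, so no common point exists.

No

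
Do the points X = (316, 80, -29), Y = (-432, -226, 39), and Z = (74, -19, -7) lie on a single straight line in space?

Yes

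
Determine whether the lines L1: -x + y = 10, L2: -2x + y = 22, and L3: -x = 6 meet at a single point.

The three lines meet at one point iff the augmented coefficient matrix [aᵢ bᵢ cᵢ] has rank < 3, i.e. its determinant vanishes.
Here the determinant is -6.
Nonzero, so no common point exists.

No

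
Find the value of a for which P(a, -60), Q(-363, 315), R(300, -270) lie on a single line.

Collinearity: (P − Q) must be parallel to (R − Q) = (663, -585).
Cross-multiplying the components: (a − (-363))·(-585) = (-375)·(663).
Solving gives a = 62.

62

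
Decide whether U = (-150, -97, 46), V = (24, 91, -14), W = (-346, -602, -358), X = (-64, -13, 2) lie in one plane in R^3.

Yes

The four points are coplanar iff the 3×3 determinant with rows UV, UW, UX is zero.
Rows: (174, 188, -60), (-196, -505, -404), (86, 84, -44).
Expanding along the first row: (174)(56156) − (188)(43368) + (-60)(26966) = 0.
Zero determinant ⇒ coplanar.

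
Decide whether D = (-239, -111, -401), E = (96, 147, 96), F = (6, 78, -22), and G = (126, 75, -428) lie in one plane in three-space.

No

With D as base: DE = (335, 258, 497), DF = (245, 189, 379), DG = (365, 186, -27).
DF × DG = (-75597, 144950, -23415).
DE · (DF × DG) = 434850.
Since 434850 ≠ 0, the four points are not coplanar.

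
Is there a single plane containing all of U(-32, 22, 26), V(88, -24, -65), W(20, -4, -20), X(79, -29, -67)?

The four points are coplanar iff the 3×3 determinant with rows UV, UW, UX is zero.
Rows: (120, -46, -91), (52, -26, -46), (111, -51, -93).
Expanding along the first row: (120)(72) − (-46)(270) + (-91)(234) = -234.
Nonzero ⇒ not coplanar.

No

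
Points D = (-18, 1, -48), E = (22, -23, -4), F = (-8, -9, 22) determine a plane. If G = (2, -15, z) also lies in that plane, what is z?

33

The plane through D, E, F has equation −1240x − 2360y − 160z = 27640.
Substituting G: (-160)z + (32920) = 27640, so z = 33.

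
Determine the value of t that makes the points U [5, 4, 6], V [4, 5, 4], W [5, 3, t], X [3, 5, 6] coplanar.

Normal to plane UVX: n = (2, 4, 1); plane equation n·P = 32.
Requiring n·W = 32: (1)t + (22) = 32.
So t = 10.

10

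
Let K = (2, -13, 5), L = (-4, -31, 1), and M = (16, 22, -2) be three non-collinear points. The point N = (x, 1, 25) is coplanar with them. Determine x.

4

A normal to the plane is n = KL × KM = (266, -98, 42).
N lies in the plane iff n · KN = 0.
This gives (266)x + (-1064) = 0, so x = 4.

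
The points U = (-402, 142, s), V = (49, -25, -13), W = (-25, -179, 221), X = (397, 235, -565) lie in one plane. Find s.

107

The points are coplanar iff UV · (UW × UX) = 0.
Expanding, this is linear in s: (-34352)s + (3675664) = 0.
So s = 107.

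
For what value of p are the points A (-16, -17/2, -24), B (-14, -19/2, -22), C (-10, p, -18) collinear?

Collinearity requires AB × AC = 0; each component is linear in p.
The x-component gives (-2)p + (-23) = 0, so p = -23/2.
The remaining components then also vanish.

-23/2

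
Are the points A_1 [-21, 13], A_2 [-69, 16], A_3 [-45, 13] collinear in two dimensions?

A_1A_2 = (-48, 3), A_1A_3 = (-24, 0).
det[A_1A_2; A_1A_3] = (-48)(0) − (3)(-24) = 72.
The determinant is nonzero, so they are not collinear.

No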